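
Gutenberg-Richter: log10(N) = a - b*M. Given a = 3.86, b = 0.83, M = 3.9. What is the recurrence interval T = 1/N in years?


log10(N) = 3.86 - 0.83*3.9 = 0.623
N = 10^0.623 = 4.19759
T = 1/N = 1/4.19759 = 0.2382 years

0.2382


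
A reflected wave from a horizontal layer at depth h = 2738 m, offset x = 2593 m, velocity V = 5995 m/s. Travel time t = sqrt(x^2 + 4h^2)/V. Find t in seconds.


x^2 + 4h^2 = 2593^2 + 4*2738^2 = 6723649 + 29986576 = 36710225
sqrt(36710225) = 6058.8964
t = 6058.8964 / 5995 = 1.0107 s

1.0107


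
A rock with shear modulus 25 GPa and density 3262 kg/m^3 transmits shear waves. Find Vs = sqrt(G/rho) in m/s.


Convert G to Pa: G = 25e9 Pa
Compute G/rho = 25e9 / 3262 = 7664009.8099
Vs = sqrt(7664009.8099) = 2768.39 m/s

2768.39


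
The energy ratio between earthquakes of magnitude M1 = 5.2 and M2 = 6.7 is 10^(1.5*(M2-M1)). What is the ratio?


M2 - M1 = 6.7 - 5.2 = 1.5
1.5 * 1.5 = 2.25
ratio = 10^2.25 = 177.83

177.83


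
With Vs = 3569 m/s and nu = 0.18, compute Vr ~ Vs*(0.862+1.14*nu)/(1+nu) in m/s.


Numerator factor = 0.862 + 1.14*0.18 = 1.0672
Denominator = 1 + 0.18 = 1.18
Vr = 3569 * 1.0672 / 1.18 = 3227.83 m/s

3227.83


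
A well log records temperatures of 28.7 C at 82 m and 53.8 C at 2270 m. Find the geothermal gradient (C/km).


dT = 53.8 - 28.7 = 25.1 C
dz = 2270 - 82 = 2188 m
gradient = dT/dz * 1000 = 25.1/2188 * 1000 = 11.4717 C/km

11.4717


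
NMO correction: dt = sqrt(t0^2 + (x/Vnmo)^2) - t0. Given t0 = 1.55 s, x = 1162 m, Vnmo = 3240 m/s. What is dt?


x/Vnmo = 1162/3240 = 0.358642
(x/Vnmo)^2 = 0.128624
t0^2 = 2.4025
sqrt(2.4025 + 0.128624) = 1.590951
dt = 1.590951 - 1.55 = 0.040951

0.040951


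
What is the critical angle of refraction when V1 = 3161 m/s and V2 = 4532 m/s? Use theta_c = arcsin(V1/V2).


V1/V2 = 3161/4532 = 0.697485
theta_c = arcsin(0.697485) = 44.2255 degrees

44.2255


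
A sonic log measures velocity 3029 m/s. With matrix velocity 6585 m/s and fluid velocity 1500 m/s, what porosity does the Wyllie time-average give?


1/V - 1/Vm = 1/3029 - 1/6585 = 0.00017828
1/Vf - 1/Vm = 1/1500 - 1/6585 = 0.00051481
phi = 0.00017828 / 0.00051481 = 0.3463

0.3463


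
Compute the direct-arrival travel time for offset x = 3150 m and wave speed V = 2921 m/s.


t = x / V
= 3150 / 2921
= 1.0784 s

1.0784


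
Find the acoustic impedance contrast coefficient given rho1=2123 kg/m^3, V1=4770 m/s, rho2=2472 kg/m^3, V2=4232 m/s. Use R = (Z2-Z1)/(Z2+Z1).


Z1 = 2123 * 4770 = 10126710
Z2 = 2472 * 4232 = 10461504
R = (10461504 - 10126710) / (10461504 + 10126710) = 334794 / 20588214 = 0.0163

0.0163


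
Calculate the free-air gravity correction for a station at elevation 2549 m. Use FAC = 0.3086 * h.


FAC = 0.3086 * h
= 0.3086 * 2549
= 786.6214 mGal

786.6214


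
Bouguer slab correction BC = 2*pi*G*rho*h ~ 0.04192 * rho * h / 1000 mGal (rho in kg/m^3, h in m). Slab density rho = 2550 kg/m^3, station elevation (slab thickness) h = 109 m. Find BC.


BC = 0.04192 * rho * h / 1000
= 0.04192 * 2550 * 109 / 1000
= 11.6517 mGal

11.6517


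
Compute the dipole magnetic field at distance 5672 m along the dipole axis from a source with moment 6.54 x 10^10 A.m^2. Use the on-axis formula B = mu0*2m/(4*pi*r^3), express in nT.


m = 6.54 x 10^10 = 65400000000 A.m^2
2m = 130800000000 A.m^2
r^3 = 5672^3 = 182477224448
B = (4pi*10^-7) * 130800000000 / (4*pi * 182477224448) * 1e9
= 164368.127636 / 2293076431093.17 * 1e9
= 71.6802 nT

71.6802


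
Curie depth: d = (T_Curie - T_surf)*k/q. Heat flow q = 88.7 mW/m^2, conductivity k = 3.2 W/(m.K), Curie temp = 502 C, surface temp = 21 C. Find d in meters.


T_Curie - T_surf = 502 - 21 = 481 C
Convert q to W/m^2: 88.7 mW/m^2 = 0.0887 W/m^2
d = 481 * 3.2 / 0.0887 = 17352.87 m

17352.87


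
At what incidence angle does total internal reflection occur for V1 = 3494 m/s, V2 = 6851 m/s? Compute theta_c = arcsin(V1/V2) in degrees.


V1/V2 = 3494/6851 = 0.509999
theta_c = arcsin(0.509999) = 30.6637 degrees

30.6637


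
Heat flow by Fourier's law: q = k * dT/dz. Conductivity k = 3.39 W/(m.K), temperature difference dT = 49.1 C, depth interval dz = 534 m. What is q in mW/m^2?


q = k * dT / dz * 1000
= 3.39 * 49.1 / 534 * 1000
= 0.311702 * 1000
= 311.7022 mW/m^2

311.7022


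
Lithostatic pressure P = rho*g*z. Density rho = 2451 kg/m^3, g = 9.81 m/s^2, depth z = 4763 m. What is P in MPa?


P = rho * g * z / 1e6
= 2451 * 9.81 * 4763 / 1e6
= 114523048.53 / 1e6
= 114.523 MPa

114.523


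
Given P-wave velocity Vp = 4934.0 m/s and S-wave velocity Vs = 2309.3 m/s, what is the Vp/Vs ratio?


Vp/Vs = 4934.0 / 2309.3
= 2.1366

2.1366


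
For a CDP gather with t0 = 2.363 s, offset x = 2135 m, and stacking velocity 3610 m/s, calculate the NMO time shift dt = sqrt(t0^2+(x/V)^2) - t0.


x/Vnmo = 2135/3610 = 0.591413
(x/Vnmo)^2 = 0.349769
t0^2 = 5.583769
sqrt(5.583769 + 0.349769) = 2.435885
dt = 2.435885 - 2.363 = 0.072885

0.072885


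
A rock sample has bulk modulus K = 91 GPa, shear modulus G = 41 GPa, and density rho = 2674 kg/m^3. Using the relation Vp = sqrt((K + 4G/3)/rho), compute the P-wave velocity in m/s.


First compute the effective modulus:
K + 4G/3 = 91e9 + 4*41e9/3 = 145666666666.67 Pa
Then divide by density:
145666666666.67 / 2674 = 54475193.2186 Pa/(kg/m^3)
Take the square root:
Vp = sqrt(54475193.2186) = 7380.73 m/s

7380.73


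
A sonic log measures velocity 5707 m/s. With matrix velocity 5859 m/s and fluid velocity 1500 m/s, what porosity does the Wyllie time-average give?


1/V - 1/Vm = 1/5707 - 1/5859 = 4.55e-06
1/Vf - 1/Vm = 1/1500 - 1/5859 = 0.00049599
phi = 4.55e-06 / 0.00049599 = 0.0092

0.0092


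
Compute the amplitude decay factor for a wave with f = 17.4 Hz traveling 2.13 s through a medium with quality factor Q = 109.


pi*f*t/Q = pi*17.4*2.13/109 = 1.068199
A/A0 = exp(-1.068199) = 0.343627

0.343627


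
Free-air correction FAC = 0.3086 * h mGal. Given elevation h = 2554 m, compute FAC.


FAC = 0.3086 * h
= 0.3086 * 2554
= 788.1644 mGal

788.1644


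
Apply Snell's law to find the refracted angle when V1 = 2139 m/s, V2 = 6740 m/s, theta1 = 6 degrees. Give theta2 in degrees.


sin(theta1) = sin(6 deg) = 0.104528
sin(theta2) = V2/V1 * sin(theta1) = 6740/2139 * 0.104528 = 0.32937
theta2 = arcsin(0.32937) = 19.2305 degrees

19.2305


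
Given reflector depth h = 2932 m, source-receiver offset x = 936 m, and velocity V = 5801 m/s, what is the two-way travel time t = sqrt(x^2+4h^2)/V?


x^2 + 4h^2 = 936^2 + 4*2932^2 = 876096 + 34386496 = 35262592
sqrt(35262592) = 5938.2314
t = 5938.2314 / 5801 = 1.0237 s

1.0237


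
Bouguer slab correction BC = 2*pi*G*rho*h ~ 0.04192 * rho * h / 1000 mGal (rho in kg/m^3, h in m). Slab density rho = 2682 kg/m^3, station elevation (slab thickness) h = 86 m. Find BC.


BC = 0.04192 * rho * h / 1000
= 0.04192 * 2682 * 86 / 1000
= 9.6689 mGal

9.6689


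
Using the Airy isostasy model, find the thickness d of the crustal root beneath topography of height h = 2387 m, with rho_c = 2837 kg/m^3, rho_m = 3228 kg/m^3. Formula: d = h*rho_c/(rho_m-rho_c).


rho_m - rho_c = 3228 - 2837 = 391
d = 2387 * 2837 / 391
= 6771919 / 391
= 17319.49 m

17319.49


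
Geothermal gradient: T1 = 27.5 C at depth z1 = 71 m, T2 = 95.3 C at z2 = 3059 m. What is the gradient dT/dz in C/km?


dT = 95.3 - 27.5 = 67.8 C
dz = 3059 - 71 = 2988 m
gradient = dT/dz * 1000 = 67.8/2988 * 1000 = 22.6908 C/km

22.6908


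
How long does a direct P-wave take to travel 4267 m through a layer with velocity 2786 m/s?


t = x / V
= 4267 / 2786
= 1.5316 s

1.5316


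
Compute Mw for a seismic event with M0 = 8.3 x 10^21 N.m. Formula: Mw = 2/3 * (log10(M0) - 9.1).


log10(M0) = log10(8.3 x 10^21) = 21.9191
Mw = 2/3 * (21.9191 - 9.1)
= 2/3 * 12.8191
= 8.55

8.55


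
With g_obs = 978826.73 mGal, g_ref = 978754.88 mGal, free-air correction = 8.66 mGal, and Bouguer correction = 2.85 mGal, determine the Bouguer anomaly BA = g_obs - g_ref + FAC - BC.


BA = g_obs - g_ref + FAC - BC
= 978826.73 - 978754.88 + 8.66 - 2.85
= 77.66 mGal

77.66


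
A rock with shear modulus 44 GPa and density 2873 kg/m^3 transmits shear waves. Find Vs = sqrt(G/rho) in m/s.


Convert G to Pa: G = 44e9 Pa
Compute G/rho = 44e9 / 2873 = 15315001.7403
Vs = sqrt(15315001.7403) = 3913.44 m/s

3913.44


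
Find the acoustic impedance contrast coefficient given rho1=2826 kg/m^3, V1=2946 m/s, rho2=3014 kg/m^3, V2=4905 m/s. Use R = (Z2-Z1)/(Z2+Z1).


Z1 = 2826 * 2946 = 8325396
Z2 = 3014 * 4905 = 14783670
R = (14783670 - 8325396) / (14783670 + 8325396) = 6458274 / 23109066 = 0.2795

0.2795


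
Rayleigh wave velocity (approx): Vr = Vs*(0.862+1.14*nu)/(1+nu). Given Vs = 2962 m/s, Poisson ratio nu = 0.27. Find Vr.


Numerator factor = 0.862 + 1.14*0.27 = 1.1698
Denominator = 1 + 0.27 = 1.27
Vr = 2962 * 1.1698 / 1.27 = 2728.31 m/s

2728.31


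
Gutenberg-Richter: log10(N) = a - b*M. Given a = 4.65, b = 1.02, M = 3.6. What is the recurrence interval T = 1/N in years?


log10(N) = 4.65 - 1.02*3.6 = 0.978
N = 10^0.978 = 9.506048
T = 1/N = 1/9.506048 = 0.1052 years

0.1052


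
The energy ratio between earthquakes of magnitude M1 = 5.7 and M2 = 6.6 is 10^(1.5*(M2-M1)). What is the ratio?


M2 - M1 = 6.6 - 5.7 = 0.9
1.5 * 0.9 = 1.35
ratio = 10^1.35 = 22.39

22.39


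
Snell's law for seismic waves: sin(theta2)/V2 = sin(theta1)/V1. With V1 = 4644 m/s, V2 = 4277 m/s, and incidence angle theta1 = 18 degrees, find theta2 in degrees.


sin(theta1) = sin(18 deg) = 0.309017
sin(theta2) = V2/V1 * sin(theta1) = 4277/4644 * 0.309017 = 0.284596
theta2 = arcsin(0.284596) = 16.5347 degrees

16.5347


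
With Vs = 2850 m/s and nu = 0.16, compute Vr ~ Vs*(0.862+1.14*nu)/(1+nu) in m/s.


Numerator factor = 0.862 + 1.14*0.16 = 1.0444
Denominator = 1 + 0.16 = 1.16
Vr = 2850 * 1.0444 / 1.16 = 2565.98 m/s

2565.98


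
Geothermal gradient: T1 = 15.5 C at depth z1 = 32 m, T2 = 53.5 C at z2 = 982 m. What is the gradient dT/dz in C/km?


dT = 53.5 - 15.5 = 38.0 C
dz = 982 - 32 = 950 m
gradient = dT/dz * 1000 = 38.0/950 * 1000 = 40.0 C/km

40.0


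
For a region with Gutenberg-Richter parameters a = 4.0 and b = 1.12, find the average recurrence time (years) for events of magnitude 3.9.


log10(N) = 4.0 - 1.12*3.9 = -0.368
N = 10^-0.368 = 0.428549
T = 1/N = 1/0.428549 = 2.3335 years

2.3335


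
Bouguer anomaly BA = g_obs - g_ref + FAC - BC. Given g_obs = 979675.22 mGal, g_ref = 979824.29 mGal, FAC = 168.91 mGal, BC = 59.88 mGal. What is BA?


BA = g_obs - g_ref + FAC - BC
= 979675.22 - 979824.29 + 168.91 - 59.88
= -40.04 mGal

-40.04


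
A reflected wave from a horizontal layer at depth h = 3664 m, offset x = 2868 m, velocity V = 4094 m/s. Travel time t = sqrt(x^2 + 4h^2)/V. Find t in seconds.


x^2 + 4h^2 = 2868^2 + 4*3664^2 = 8225424 + 53699584 = 61925008
sqrt(61925008) = 7869.2444
t = 7869.2444 / 4094 = 1.9221 s

1.9221


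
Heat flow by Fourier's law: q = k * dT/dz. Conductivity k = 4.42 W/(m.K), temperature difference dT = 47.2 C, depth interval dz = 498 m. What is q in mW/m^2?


q = k * dT / dz * 1000
= 4.42 * 47.2 / 498 * 1000
= 0.418924 * 1000
= 418.9237 mW/m^2

418.9237


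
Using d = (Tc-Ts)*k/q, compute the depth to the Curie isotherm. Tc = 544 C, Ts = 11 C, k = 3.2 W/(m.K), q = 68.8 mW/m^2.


T_Curie - T_surf = 544 - 11 = 533 C
Convert q to W/m^2: 68.8 mW/m^2 = 0.0688 W/m^2
d = 533 * 3.2 / 0.0688 = 24790.7 m

24790.7


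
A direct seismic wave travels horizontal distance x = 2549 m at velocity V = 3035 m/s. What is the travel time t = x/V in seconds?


t = x / V
= 2549 / 3035
= 0.8399 s

0.8399


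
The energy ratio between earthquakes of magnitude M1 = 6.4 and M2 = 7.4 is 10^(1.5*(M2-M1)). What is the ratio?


M2 - M1 = 7.4 - 6.4 = 1.0
1.5 * 1.0 = 1.5
ratio = 10^1.5 = 31.62

31.62


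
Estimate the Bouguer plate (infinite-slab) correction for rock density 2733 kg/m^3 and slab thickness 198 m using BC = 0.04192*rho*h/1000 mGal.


BC = 0.04192 * rho * h / 1000
= 0.04192 * 2733 * 198 / 1000
= 22.6843 mGal

22.6843


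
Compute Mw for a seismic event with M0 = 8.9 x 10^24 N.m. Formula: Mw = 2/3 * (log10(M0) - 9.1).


log10(M0) = log10(8.9 x 10^24) = 24.9494
Mw = 2/3 * (24.9494 - 9.1)
= 2/3 * 15.8494
= 10.57

10.57


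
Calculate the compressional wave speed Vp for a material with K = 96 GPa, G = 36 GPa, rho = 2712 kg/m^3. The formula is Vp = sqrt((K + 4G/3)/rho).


First compute the effective modulus:
K + 4G/3 = 96e9 + 4*36e9/3 = 144000000000.0 Pa
Then divide by density:
144000000000.0 / 2712 = 53097345.1327 Pa/(kg/m^3)
Take the square root:
Vp = sqrt(53097345.1327) = 7286.79 m/s

7286.79


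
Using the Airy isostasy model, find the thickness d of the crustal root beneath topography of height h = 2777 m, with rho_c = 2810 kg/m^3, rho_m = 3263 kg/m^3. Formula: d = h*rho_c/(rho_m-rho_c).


rho_m - rho_c = 3263 - 2810 = 453
d = 2777 * 2810 / 453
= 7803370 / 453
= 17225.98 m

17225.98


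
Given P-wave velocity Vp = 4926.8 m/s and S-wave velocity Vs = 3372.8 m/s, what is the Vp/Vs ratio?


Vp/Vs = 4926.8 / 3372.8
= 1.4607

1.4607


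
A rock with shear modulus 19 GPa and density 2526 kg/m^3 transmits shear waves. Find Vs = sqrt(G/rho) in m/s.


Convert G to Pa: G = 19e9 Pa
Compute G/rho = 19e9 / 2526 = 7521773.555
Vs = sqrt(7521773.555) = 2742.59 m/s

2742.59


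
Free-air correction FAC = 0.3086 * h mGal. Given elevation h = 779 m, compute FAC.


FAC = 0.3086 * h
= 0.3086 * 779
= 240.3994 mGal

240.3994


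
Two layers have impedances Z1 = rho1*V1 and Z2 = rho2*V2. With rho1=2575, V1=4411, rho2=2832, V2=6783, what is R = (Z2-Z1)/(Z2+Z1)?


Z1 = 2575 * 4411 = 11358325
Z2 = 2832 * 6783 = 19209456
R = (19209456 - 11358325) / (19209456 + 11358325) = 7851131 / 30567781 = 0.2568

0.2568


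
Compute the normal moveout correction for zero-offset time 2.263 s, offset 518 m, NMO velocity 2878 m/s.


x/Vnmo = 518/2878 = 0.179986
(x/Vnmo)^2 = 0.032395
t0^2 = 5.121169
sqrt(5.121169 + 0.032395) = 2.270146
dt = 2.270146 - 2.263 = 0.007146

0.007146


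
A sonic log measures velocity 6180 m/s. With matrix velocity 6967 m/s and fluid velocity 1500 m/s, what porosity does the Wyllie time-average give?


1/V - 1/Vm = 1/6180 - 1/6967 = 1.828e-05
1/Vf - 1/Vm = 1/1500 - 1/6967 = 0.00052313
phi = 1.828e-05 / 0.00052313 = 0.0349

0.0349


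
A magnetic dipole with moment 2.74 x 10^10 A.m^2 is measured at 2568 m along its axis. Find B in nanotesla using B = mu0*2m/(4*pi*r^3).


m = 2.74 x 10^10 = 27400000000 A.m^2
2m = 54800000000 A.m^2
r^3 = 2568^3 = 16934994432
B = (4pi*10^-7) * 54800000000 / (4*pi * 16934994432) * 1e9
= 68863.710967 / 212811416384.62 * 1e9
= 323.5903 nT

323.5903


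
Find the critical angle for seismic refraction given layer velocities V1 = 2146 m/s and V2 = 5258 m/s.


V1/V2 = 2146/5258 = 0.40814
theta_c = arcsin(0.40814) = 24.088 degrees

24.088


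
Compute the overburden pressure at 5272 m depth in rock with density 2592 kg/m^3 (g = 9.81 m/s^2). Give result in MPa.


P = rho * g * z / 1e6
= 2592 * 9.81 * 5272 / 1e6
= 134053885.44 / 1e6
= 134.0539 MPa

134.0539


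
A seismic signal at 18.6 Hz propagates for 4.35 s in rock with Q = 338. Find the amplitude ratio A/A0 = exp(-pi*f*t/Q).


pi*f*t/Q = pi*18.6*4.35/338 = 0.75203
A/A0 = exp(-0.75203) = 0.471408

0.471408


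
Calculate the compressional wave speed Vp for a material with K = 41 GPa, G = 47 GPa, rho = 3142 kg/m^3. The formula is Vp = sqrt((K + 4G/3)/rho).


First compute the effective modulus:
K + 4G/3 = 41e9 + 4*47e9/3 = 103666666666.67 Pa
Then divide by density:
103666666666.67 / 3142 = 32993846.8067 Pa/(kg/m^3)
Take the square root:
Vp = sqrt(32993846.8067) = 5744.03 m/s

5744.03


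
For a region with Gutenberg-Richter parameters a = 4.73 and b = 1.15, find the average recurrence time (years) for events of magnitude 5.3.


log10(N) = 4.73 - 1.15*5.3 = -1.365
N = 10^-1.365 = 0.043152
T = 1/N = 1/0.043152 = 23.1739 years

23.1739


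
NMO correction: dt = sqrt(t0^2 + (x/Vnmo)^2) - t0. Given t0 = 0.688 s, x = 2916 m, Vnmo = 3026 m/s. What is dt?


x/Vnmo = 2916/3026 = 0.963648
(x/Vnmo)^2 = 0.928618
t0^2 = 0.473344
sqrt(0.473344 + 0.928618) = 1.184045
dt = 1.184045 - 0.688 = 0.496045

0.496045


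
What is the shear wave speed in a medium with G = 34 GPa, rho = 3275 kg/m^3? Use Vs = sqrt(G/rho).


Convert G to Pa: G = 34e9 Pa
Compute G/rho = 34e9 / 3275 = 10381679.3893
Vs = sqrt(10381679.3893) = 3222.06 m/s

3222.06


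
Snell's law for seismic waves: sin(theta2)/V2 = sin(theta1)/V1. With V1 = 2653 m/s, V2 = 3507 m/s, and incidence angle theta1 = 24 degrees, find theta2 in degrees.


sin(theta1) = sin(24 deg) = 0.406737
sin(theta2) = V2/V1 * sin(theta1) = 3507/2653 * 0.406737 = 0.537665
theta2 = arcsin(0.537665) = 32.5248 degrees

32.5248


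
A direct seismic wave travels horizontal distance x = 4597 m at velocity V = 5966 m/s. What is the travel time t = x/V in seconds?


t = x / V
= 4597 / 5966
= 0.7705 s

0.7705


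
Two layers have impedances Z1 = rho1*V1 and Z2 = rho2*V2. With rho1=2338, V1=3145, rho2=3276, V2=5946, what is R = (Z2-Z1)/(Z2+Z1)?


Z1 = 2338 * 3145 = 7353010
Z2 = 3276 * 5946 = 19479096
R = (19479096 - 7353010) / (19479096 + 7353010) = 12126086 / 26832106 = 0.4519

0.4519


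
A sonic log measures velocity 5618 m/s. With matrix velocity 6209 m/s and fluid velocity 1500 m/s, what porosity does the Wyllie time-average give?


1/V - 1/Vm = 1/5618 - 1/6209 = 1.694e-05
1/Vf - 1/Vm = 1/1500 - 1/6209 = 0.00050561
phi = 1.694e-05 / 0.00050561 = 0.0335

0.0335


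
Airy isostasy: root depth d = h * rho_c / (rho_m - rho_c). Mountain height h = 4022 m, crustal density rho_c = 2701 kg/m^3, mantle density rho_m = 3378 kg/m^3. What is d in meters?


rho_m - rho_c = 3378 - 2701 = 677
d = 4022 * 2701 / 677
= 10863422 / 677
= 16046.41 m

16046.41


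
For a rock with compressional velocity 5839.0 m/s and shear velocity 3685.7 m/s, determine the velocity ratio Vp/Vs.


Vp/Vs = 5839.0 / 3685.7
= 1.5842

1.5842


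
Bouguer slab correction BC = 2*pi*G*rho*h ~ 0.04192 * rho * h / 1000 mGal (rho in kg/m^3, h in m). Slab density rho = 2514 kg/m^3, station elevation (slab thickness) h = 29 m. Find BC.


BC = 0.04192 * rho * h / 1000
= 0.04192 * 2514 * 29 / 1000
= 3.0562 mGal

3.0562


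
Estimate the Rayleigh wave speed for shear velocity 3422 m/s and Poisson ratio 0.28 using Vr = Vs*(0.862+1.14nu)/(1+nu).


Numerator factor = 0.862 + 1.14*0.28 = 1.1812
Denominator = 1 + 0.28 = 1.28
Vr = 3422 * 1.1812 / 1.28 = 3157.86 m/s

3157.86


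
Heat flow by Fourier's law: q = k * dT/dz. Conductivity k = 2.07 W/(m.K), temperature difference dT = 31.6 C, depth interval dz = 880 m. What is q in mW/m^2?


q = k * dT / dz * 1000
= 2.07 * 31.6 / 880 * 1000
= 0.074332 * 1000
= 74.3318 mW/m^2

74.3318


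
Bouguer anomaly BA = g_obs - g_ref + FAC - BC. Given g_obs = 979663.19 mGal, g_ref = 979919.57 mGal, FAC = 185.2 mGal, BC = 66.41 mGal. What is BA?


BA = g_obs - g_ref + FAC - BC
= 979663.19 - 979919.57 + 185.2 - 66.41
= -137.59 mGal

-137.59


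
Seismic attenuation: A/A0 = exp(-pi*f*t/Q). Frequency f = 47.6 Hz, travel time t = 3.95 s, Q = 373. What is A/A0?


pi*f*t/Q = pi*47.6*3.95/373 = 1.583599
A/A0 = exp(-1.583599) = 0.205235

0.205235


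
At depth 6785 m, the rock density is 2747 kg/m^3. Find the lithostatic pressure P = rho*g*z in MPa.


P = rho * g * z / 1e6
= 2747 * 9.81 * 6785 / 1e6
= 182842654.95 / 1e6
= 182.8427 MPa

182.8427


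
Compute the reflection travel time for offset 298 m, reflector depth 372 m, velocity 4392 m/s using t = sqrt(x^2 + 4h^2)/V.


x^2 + 4h^2 = 298^2 + 4*372^2 = 88804 + 553536 = 642340
sqrt(642340) = 801.4612
t = 801.4612 / 4392 = 0.1825 s

0.1825


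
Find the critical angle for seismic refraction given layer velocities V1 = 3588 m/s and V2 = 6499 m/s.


V1/V2 = 3588/6499 = 0.552085
theta_c = arcsin(0.552085) = 33.5102 degrees

33.5102


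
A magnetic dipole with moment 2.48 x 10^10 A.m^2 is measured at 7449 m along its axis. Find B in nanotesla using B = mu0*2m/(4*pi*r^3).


m = 2.48 x 10^10 = 24800000000 A.m^2
2m = 49600000000 A.m^2
r^3 = 7449^3 = 413327139849
B = (4pi*10^-7) * 49600000000 / (4*pi * 413327139849) * 1e9
= 62329.198247 / 5194022024315.6 * 1e9
= 12.0002 nT

12.0002


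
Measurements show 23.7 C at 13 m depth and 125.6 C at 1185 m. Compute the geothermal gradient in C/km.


dT = 125.6 - 23.7 = 101.9 C
dz = 1185 - 13 = 1172 m
gradient = dT/dz * 1000 = 101.9/1172 * 1000 = 86.9454 C/km

86.9454


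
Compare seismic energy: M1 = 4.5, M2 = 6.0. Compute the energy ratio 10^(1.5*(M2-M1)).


M2 - M1 = 6.0 - 4.5 = 1.5
1.5 * 1.5 = 2.25
ratio = 10^2.25 = 177.83

177.83


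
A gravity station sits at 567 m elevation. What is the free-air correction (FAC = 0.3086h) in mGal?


FAC = 0.3086 * h
= 0.3086 * 567
= 174.9762 mGal

174.9762


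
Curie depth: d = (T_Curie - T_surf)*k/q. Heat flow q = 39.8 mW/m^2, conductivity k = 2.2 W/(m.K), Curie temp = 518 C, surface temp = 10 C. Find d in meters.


T_Curie - T_surf = 518 - 10 = 508 C
Convert q to W/m^2: 39.8 mW/m^2 = 0.0398 W/m^2
d = 508 * 2.2 / 0.0398 = 28080.4 m

28080.4


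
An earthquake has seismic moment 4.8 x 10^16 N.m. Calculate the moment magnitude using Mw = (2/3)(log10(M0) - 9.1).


log10(M0) = log10(4.8 x 10^16) = 16.6812
Mw = 2/3 * (16.6812 - 9.1)
= 2/3 * 7.5812
= 5.05

5.05


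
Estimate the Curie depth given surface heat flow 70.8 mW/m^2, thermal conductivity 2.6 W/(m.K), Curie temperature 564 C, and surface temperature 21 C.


T_Curie - T_surf = 564 - 21 = 543 C
Convert q to W/m^2: 70.8 mW/m^2 = 0.0708 W/m^2
d = 543 * 2.6 / 0.0708 = 19940.68 m

19940.68


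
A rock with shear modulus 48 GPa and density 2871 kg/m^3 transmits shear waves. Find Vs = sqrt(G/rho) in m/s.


Convert G to Pa: G = 48e9 Pa
Compute G/rho = 48e9 / 2871 = 16718913.2706
Vs = sqrt(16718913.2706) = 4088.88 m/s

4088.88


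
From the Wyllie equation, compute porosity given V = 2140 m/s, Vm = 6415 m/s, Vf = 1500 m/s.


1/V - 1/Vm = 1/2140 - 1/6415 = 0.00031141
1/Vf - 1/Vm = 1/1500 - 1/6415 = 0.00051078
phi = 0.00031141 / 0.00051078 = 0.6097

0.6097


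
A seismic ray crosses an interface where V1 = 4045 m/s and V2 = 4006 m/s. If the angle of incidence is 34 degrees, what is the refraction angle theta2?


sin(theta1) = sin(34 deg) = 0.559193
sin(theta2) = V2/V1 * sin(theta1) = 4006/4045 * 0.559193 = 0.553801
theta2 = arcsin(0.553801) = 33.6282 degrees

33.6282


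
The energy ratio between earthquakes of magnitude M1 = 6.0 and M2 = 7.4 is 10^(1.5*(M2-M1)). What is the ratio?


M2 - M1 = 7.4 - 6.0 = 1.4
1.5 * 1.4 = 2.1
ratio = 10^2.1 = 125.89

125.89


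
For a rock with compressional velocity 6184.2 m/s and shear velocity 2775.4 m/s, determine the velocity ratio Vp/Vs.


Vp/Vs = 6184.2 / 2775.4
= 2.2282

2.2282


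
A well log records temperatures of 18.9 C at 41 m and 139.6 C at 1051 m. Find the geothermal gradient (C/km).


dT = 139.6 - 18.9 = 120.7 C
dz = 1051 - 41 = 1010 m
gradient = dT/dz * 1000 = 120.7/1010 * 1000 = 119.505 C/km

119.505


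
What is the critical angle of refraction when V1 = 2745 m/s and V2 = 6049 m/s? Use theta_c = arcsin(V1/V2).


V1/V2 = 2745/6049 = 0.453794
theta_c = arcsin(0.453794) = 26.9874 degrees

26.9874


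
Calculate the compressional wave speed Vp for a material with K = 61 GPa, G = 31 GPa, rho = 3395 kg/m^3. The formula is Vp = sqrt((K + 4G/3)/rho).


First compute the effective modulus:
K + 4G/3 = 61e9 + 4*31e9/3 = 102333333333.33 Pa
Then divide by density:
102333333333.33 / 3395 = 30142366.2248 Pa/(kg/m^3)
Take the square root:
Vp = sqrt(30142366.2248) = 5490.21 m/s

5490.21


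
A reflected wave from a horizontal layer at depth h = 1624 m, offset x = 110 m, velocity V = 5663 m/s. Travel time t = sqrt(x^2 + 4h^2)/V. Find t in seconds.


x^2 + 4h^2 = 110^2 + 4*1624^2 = 12100 + 10549504 = 10561604
sqrt(10561604) = 3249.8622
t = 3249.8622 / 5663 = 0.5739 s

0.5739


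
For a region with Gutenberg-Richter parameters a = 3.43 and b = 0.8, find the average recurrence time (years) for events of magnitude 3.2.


log10(N) = 3.43 - 0.8*3.2 = 0.87
N = 10^0.87 = 7.413102
T = 1/N = 1/7.413102 = 0.1349 years

0.1349


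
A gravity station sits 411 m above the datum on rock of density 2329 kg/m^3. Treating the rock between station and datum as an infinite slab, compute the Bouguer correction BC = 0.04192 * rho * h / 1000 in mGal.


BC = 0.04192 * rho * h / 1000
= 0.04192 * 2329 * 411 / 1000
= 40.1266 mGal

40.1266


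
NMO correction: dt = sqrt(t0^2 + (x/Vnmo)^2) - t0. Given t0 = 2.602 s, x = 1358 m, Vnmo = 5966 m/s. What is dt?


x/Vnmo = 1358/5966 = 0.227623
(x/Vnmo)^2 = 0.051812
t0^2 = 6.770404
sqrt(6.770404 + 0.051812) = 2.611937
dt = 2.611937 - 2.602 = 0.009937

0.009937


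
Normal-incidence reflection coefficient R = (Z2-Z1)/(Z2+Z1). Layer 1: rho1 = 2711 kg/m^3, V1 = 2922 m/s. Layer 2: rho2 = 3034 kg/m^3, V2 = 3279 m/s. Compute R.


Z1 = 2711 * 2922 = 7921542
Z2 = 3034 * 3279 = 9948486
R = (9948486 - 7921542) / (9948486 + 7921542) = 2026944 / 17870028 = 0.1134

0.1134


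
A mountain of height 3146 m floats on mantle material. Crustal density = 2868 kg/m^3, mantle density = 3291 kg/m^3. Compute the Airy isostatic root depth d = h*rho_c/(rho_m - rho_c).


rho_m - rho_c = 3291 - 2868 = 423
d = 3146 * 2868 / 423
= 9022728 / 423
= 21330.33 m

21330.33


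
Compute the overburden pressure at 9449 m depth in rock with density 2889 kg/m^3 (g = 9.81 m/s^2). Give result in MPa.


P = rho * g * z / 1e6
= 2889 * 9.81 * 9449 / 1e6
= 267794959.41 / 1e6
= 267.795 MPa

267.795


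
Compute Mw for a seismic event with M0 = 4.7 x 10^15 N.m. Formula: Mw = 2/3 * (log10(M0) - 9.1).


log10(M0) = log10(4.7 x 10^15) = 15.6721
Mw = 2/3 * (15.6721 - 9.1)
= 2/3 * 6.5721
= 4.38

4.38


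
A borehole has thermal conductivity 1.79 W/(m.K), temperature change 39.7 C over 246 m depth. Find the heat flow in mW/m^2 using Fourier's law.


q = k * dT / dz * 1000
= 1.79 * 39.7 / 246 * 1000
= 0.288874 * 1000
= 288.874 mW/m^2

288.874


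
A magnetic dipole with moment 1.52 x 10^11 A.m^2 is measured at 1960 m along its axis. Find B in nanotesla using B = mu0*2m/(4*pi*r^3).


m = 1.52 x 10^11 = 152000000000 A.m^2
2m = 304000000000 A.m^2
r^3 = 1960^3 = 7529536000
B = (4pi*10^-7) * 304000000000 / (4*pi * 7529536000) * 1e9
= 382017.666677 / 94618939930.16 * 1e9
= 4037.4334 nT

4037.4334


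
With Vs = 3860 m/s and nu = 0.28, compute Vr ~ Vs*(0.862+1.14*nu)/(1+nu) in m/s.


Numerator factor = 0.862 + 1.14*0.28 = 1.1812
Denominator = 1 + 0.28 = 1.28
Vr = 3860 * 1.1812 / 1.28 = 3562.06 m/s

3562.06


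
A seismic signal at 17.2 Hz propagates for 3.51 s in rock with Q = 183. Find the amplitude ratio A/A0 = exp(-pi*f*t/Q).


pi*f*t/Q = pi*17.2*3.51/183 = 1.036417
A/A0 = exp(-1.036417) = 0.354724

0.354724


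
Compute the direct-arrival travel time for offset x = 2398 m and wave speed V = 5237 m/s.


t = x / V
= 2398 / 5237
= 0.4579 s

0.4579


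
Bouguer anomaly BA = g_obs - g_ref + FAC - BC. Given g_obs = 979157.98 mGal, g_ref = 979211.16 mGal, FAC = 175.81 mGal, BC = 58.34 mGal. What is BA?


BA = g_obs - g_ref + FAC - BC
= 979157.98 - 979211.16 + 175.81 - 58.34
= 64.29 mGal

64.29


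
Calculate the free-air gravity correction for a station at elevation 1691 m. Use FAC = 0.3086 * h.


FAC = 0.3086 * h
= 0.3086 * 1691
= 521.8426 mGal

521.8426


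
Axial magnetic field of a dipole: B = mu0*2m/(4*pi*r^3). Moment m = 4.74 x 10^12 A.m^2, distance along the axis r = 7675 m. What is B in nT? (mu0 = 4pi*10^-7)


m = 4.74 x 10^12 = 4740000000000 A.m^2
2m = 9480000000000 A.m^2
r^3 = 7675^3 = 452100671875
B = (4pi*10^-7) * 9480000000000 / (4*pi * 452100671875) * 1e9
= 11912919.342412 / 5681264597782.04 * 1e9
= 2096.8781 nT

2096.8781


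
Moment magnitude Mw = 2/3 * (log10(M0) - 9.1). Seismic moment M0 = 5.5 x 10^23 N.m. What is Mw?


log10(M0) = log10(5.5 x 10^23) = 23.7404
Mw = 2/3 * (23.7404 - 9.1)
= 2/3 * 14.6404
= 9.76

9.76


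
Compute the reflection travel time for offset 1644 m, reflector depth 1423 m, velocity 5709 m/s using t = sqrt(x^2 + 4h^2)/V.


x^2 + 4h^2 = 1644^2 + 4*1423^2 = 2702736 + 8099716 = 10802452
sqrt(10802452) = 3286.7084
t = 3286.7084 / 5709 = 0.5757 s

0.5757


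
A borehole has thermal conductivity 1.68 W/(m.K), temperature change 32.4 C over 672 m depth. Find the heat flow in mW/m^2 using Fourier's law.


q = k * dT / dz * 1000
= 1.68 * 32.4 / 672 * 1000
= 0.081 * 1000
= 81.0 mW/m^2

81.0


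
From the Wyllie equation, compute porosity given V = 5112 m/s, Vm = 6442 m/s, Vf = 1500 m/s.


1/V - 1/Vm = 1/5112 - 1/6442 = 4.039e-05
1/Vf - 1/Vm = 1/1500 - 1/6442 = 0.00051144
phi = 4.039e-05 / 0.00051144 = 0.079

0.079


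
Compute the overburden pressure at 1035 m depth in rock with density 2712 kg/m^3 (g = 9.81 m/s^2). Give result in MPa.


P = rho * g * z / 1e6
= 2712 * 9.81 * 1035 / 1e6
= 27535885.2 / 1e6
= 27.5359 MPa

27.5359


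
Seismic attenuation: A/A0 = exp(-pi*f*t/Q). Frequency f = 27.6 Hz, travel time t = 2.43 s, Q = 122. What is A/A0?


pi*f*t/Q = pi*27.6*2.43/122 = 1.727052
A/A0 = exp(-1.727052) = 0.177808

0.177808


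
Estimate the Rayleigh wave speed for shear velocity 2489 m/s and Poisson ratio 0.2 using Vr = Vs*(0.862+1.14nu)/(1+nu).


Numerator factor = 0.862 + 1.14*0.2 = 1.09
Denominator = 1 + 0.2 = 1.2
Vr = 2489 * 1.09 / 1.2 = 2260.84 m/s

2260.84


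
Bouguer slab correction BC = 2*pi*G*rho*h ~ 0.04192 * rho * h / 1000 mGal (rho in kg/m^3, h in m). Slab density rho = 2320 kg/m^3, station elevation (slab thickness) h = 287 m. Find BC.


BC = 0.04192 * rho * h / 1000
= 0.04192 * 2320 * 287 / 1000
= 27.912 mGal

27.912


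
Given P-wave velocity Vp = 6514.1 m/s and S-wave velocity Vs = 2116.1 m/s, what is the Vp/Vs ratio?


Vp/Vs = 6514.1 / 2116.1
= 3.0784

3.0784


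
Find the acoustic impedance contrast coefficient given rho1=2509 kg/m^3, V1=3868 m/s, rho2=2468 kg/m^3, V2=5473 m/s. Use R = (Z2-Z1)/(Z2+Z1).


Z1 = 2509 * 3868 = 9704812
Z2 = 2468 * 5473 = 13507364
R = (13507364 - 9704812) / (13507364 + 9704812) = 3802552 / 23212176 = 0.1638

0.1638


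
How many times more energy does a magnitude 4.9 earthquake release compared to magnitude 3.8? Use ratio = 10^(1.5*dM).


M2 - M1 = 4.9 - 3.8 = 1.1
1.5 * 1.1 = 1.65
ratio = 10^1.65 = 44.67

44.67


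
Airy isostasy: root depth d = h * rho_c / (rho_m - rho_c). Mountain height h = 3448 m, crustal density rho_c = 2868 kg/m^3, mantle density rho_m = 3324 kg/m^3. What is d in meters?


rho_m - rho_c = 3324 - 2868 = 456
d = 3448 * 2868 / 456
= 9888864 / 456
= 21686.11 m

21686.11


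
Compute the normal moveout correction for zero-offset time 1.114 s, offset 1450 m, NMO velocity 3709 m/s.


x/Vnmo = 1450/3709 = 0.390941
(x/Vnmo)^2 = 0.152835
t0^2 = 1.240996
sqrt(1.240996 + 0.152835) = 1.180606
dt = 1.180606 - 1.114 = 0.066606

0.066606


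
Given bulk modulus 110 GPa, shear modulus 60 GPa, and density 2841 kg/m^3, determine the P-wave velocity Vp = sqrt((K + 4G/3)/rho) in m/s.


First compute the effective modulus:
K + 4G/3 = 110e9 + 4*60e9/3 = 190000000000.0 Pa
Then divide by density:
190000000000.0 / 2841 = 66877859.9085 Pa/(kg/m^3)
Take the square root:
Vp = sqrt(66877859.9085) = 8177.89 m/s

8177.89


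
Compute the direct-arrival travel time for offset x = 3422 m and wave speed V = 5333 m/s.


t = x / V
= 3422 / 5333
= 0.6417 s

0.6417


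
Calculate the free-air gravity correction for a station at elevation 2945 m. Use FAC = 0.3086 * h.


FAC = 0.3086 * h
= 0.3086 * 2945
= 908.827 mGal

908.827


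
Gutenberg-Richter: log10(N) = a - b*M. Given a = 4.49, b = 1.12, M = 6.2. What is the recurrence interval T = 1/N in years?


log10(N) = 4.49 - 1.12*6.2 = -2.454
N = 10^-2.454 = 0.003516
T = 1/N = 1/0.003516 = 284.4461 years

284.4461


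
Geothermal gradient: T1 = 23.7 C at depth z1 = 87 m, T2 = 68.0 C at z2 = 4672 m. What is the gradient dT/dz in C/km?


dT = 68.0 - 23.7 = 44.3 C
dz = 4672 - 87 = 4585 m
gradient = dT/dz * 1000 = 44.3/4585 * 1000 = 9.6619 C/km

9.6619


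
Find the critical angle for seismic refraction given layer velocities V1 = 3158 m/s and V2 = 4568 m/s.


V1/V2 = 3158/4568 = 0.691331
theta_c = arcsin(0.691331) = 43.7356 degrees

43.7356


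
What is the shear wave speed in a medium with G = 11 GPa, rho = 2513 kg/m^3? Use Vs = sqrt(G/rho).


Convert G to Pa: G = 11e9 Pa
Compute G/rho = 11e9 / 2513 = 4377238.3605
Vs = sqrt(4377238.3605) = 2092.19 m/s

2092.19


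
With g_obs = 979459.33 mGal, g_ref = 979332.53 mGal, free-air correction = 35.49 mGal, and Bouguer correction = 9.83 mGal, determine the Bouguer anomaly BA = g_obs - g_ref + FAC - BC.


BA = g_obs - g_ref + FAC - BC
= 979459.33 - 979332.53 + 35.49 - 9.83
= 152.46 mGal

152.46


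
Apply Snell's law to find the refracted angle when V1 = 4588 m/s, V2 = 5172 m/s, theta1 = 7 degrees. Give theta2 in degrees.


sin(theta1) = sin(7 deg) = 0.121869
sin(theta2) = V2/V1 * sin(theta1) = 5172/4588 * 0.121869 = 0.137382
theta2 = arcsin(0.137382) = 7.8964 degrees

7.8964


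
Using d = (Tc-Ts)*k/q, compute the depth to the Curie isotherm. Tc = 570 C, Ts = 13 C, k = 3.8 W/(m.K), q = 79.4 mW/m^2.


T_Curie - T_surf = 570 - 13 = 557 C
Convert q to W/m^2: 79.4 mW/m^2 = 0.0794 W/m^2
d = 557 * 3.8 / 0.0794 = 26657.43 m

26657.43


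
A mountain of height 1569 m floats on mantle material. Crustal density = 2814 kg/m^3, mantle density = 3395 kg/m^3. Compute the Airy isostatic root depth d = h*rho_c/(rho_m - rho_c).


rho_m - rho_c = 3395 - 2814 = 581
d = 1569 * 2814 / 581
= 4415166 / 581
= 7599.25 m

7599.25


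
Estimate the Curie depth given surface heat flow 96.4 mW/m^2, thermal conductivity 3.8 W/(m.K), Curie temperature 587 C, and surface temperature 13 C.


T_Curie - T_surf = 587 - 13 = 574 C
Convert q to W/m^2: 96.4 mW/m^2 = 0.0964 W/m^2
d = 574 * 3.8 / 0.0964 = 22626.56 m

22626.56


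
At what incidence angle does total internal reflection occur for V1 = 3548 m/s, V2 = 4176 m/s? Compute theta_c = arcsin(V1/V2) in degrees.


V1/V2 = 3548/4176 = 0.849617
theta_c = arcsin(0.849617) = 58.17 degrees

58.17


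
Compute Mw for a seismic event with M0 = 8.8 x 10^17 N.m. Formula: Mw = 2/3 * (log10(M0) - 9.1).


log10(M0) = log10(8.8 x 10^17) = 17.9445
Mw = 2/3 * (17.9445 - 9.1)
= 2/3 * 8.8445
= 5.9

5.9


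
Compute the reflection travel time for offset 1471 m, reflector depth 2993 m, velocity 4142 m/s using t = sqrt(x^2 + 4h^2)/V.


x^2 + 4h^2 = 1471^2 + 4*2993^2 = 2163841 + 35832196 = 37996037
sqrt(37996037) = 6164.0926
t = 6164.0926 / 4142 = 1.4882 s

1.4882


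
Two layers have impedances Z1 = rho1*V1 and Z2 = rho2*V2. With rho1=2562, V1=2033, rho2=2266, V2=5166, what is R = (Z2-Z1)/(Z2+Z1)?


Z1 = 2562 * 2033 = 5208546
Z2 = 2266 * 5166 = 11706156
R = (11706156 - 5208546) / (11706156 + 5208546) = 6497610 / 16914702 = 0.3841

0.3841


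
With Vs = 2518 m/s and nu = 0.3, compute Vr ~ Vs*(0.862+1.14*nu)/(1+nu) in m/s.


Numerator factor = 0.862 + 1.14*0.3 = 1.204
Denominator = 1 + 0.3 = 1.3
Vr = 2518 * 1.204 / 1.3 = 2332.06 m/s

2332.06


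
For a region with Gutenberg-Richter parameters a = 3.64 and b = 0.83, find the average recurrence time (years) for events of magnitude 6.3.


log10(N) = 3.64 - 0.83*6.3 = -1.589
N = 10^-1.589 = 0.025763
T = 1/N = 1/0.025763 = 38.815 years

38.815


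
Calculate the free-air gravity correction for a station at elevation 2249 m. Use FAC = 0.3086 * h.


FAC = 0.3086 * h
= 0.3086 * 2249
= 694.0414 mGal

694.0414


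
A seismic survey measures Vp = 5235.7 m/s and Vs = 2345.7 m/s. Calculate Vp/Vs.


Vp/Vs = 5235.7 / 2345.7
= 2.232

2.232


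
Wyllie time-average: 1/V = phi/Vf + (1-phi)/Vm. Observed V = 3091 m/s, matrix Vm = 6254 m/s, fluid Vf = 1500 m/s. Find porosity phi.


1/V - 1/Vm = 1/3091 - 1/6254 = 0.00016362
1/Vf - 1/Vm = 1/1500 - 1/6254 = 0.00050677
phi = 0.00016362 / 0.00050677 = 0.3229

0.3229


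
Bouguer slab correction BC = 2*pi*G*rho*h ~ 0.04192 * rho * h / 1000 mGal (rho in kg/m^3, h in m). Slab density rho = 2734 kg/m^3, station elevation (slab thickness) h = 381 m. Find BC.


BC = 0.04192 * rho * h / 1000
= 0.04192 * 2734 * 381 / 1000
= 43.6661 mGal

43.6661


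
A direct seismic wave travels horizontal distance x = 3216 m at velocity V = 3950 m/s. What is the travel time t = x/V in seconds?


t = x / V
= 3216 / 3950
= 0.8142 s

0.8142


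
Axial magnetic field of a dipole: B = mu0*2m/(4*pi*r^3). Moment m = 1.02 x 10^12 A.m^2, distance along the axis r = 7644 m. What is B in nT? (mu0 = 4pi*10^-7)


m = 1.02 x 10^12 = 1020000000000 A.m^2
2m = 2040000000000 A.m^2
r^3 = 7644^3 = 446644545984
B = (4pi*10^-7) * 2040000000000 / (4*pi * 446644545984) * 1e9
= 2563539.605329 / 5612700897717.13 * 1e9
= 456.739 nT

456.739


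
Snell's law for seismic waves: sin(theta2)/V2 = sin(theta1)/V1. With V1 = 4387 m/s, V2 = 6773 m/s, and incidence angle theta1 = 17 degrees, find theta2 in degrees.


sin(theta1) = sin(17 deg) = 0.292372
sin(theta2) = V2/V1 * sin(theta1) = 6773/4387 * 0.292372 = 0.451387
theta2 = arcsin(0.451387) = 26.8327 degrees

26.8327


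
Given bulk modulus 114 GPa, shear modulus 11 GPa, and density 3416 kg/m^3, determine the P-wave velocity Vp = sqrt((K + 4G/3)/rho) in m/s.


First compute the effective modulus:
K + 4G/3 = 114e9 + 4*11e9/3 = 128666666666.67 Pa
Then divide by density:
128666666666.67 / 3416 = 37665886.0265 Pa/(kg/m^3)
Take the square root:
Vp = sqrt(37665886.0265) = 6137.25 m/s

6137.25


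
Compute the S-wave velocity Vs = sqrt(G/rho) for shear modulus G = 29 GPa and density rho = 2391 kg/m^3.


Convert G to Pa: G = 29e9 Pa
Compute G/rho = 29e9 / 2391 = 12128816.3948
Vs = sqrt(12128816.3948) = 3482.65 m/s

3482.65


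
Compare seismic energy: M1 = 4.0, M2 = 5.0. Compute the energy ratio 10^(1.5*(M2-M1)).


M2 - M1 = 5.0 - 4.0 = 1.0
1.5 * 1.0 = 1.5
ratio = 10^1.5 = 31.62

31.62


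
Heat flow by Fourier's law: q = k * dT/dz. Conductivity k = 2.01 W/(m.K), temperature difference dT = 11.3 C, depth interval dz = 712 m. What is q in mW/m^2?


q = k * dT / dz * 1000
= 2.01 * 11.3 / 712 * 1000
= 0.0319 * 1000
= 31.9003 mW/m^2

31.9003


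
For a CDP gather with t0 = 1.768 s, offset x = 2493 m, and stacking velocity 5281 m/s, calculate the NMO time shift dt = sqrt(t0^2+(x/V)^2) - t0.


x/Vnmo = 2493/5281 = 0.47207
(x/Vnmo)^2 = 0.22285
t0^2 = 3.125824
sqrt(3.125824 + 0.22285) = 1.829938
dt = 1.829938 - 1.768 = 0.061938

0.061938


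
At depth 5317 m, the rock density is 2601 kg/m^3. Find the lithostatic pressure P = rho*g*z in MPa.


P = rho * g * z / 1e6
= 2601 * 9.81 * 5317 / 1e6
= 135667561.77 / 1e6
= 135.6676 MPa

135.6676


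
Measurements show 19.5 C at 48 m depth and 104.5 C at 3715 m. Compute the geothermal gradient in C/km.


dT = 104.5 - 19.5 = 85.0 C
dz = 3715 - 48 = 3667 m
gradient = dT/dz * 1000 = 85.0/3667 * 1000 = 23.1797 C/km

23.1797


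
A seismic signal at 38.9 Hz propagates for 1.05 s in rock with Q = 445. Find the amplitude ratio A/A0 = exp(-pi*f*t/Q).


pi*f*t/Q = pi*38.9*1.05/445 = 0.288356
A/A0 = exp(-0.288356) = 0.749495

0.749495


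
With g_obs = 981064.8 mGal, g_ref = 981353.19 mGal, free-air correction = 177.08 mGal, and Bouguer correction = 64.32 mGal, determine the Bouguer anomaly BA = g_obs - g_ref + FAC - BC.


BA = g_obs - g_ref + FAC - BC
= 981064.8 - 981353.19 + 177.08 - 64.32
= -175.63 mGal

-175.63


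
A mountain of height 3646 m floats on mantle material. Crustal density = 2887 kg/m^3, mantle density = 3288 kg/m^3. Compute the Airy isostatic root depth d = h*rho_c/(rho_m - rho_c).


rho_m - rho_c = 3288 - 2887 = 401
d = 3646 * 2887 / 401
= 10526002 / 401
= 26249.38 m

26249.38
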